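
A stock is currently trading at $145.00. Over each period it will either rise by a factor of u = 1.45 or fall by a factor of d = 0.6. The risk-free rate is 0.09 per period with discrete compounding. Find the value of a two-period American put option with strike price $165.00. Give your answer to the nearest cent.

$38.29

Risk-neutral probability p = (1 + 0.09 − 0.6)/(1.45 − 0.6) = 0.4900/0.8500 = 0.5765
Terminal stock prices: S_uu = 304.9, S_ud = 126.1, S_dd = 52.2
Terminal payoffs (K − S): max(-139.9, 0) = 0, max(38.85, 0) = 38.85, max(112.8, 0) = 112.8
Node u (S = 210.2): continuation = 1/1.09·[0.5765·0.0000 + 0.4235·38.8500] = 15.0955; exercise value = 0.0000 ≤ continuation, so V_u = 15.0955
Node d (S = 87): continuation = 1/1.09·[0.5765·38.8500 + 0.4235·112.8000] = 64.3761; exercise value = 78.0000 > continuation, so V_d = 78.0000 (exercise)
Node 0 (S = 145): continuation = 1/1.09·[0.5765·15.0955 + 0.4235·78.0000] = 38.2912; exercise value = 20.0000 ≤ continuation, so V_0 = 38.2912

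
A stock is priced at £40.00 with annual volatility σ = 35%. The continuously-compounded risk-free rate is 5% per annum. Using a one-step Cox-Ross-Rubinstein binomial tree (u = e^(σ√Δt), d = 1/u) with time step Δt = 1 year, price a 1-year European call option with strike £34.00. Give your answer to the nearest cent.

£10.50

CRR parameters: u = e^(σ√Δt) = e^(0.35·√1) = 1.4191, d = 1/u = 0.7047
Per-period rate: rΔt = 0.05·1 = 0.05, so R = e^0.05 = 1.0513
Risk-neutral probability p = (e^0.05 − 0.7047)/(1.4191 − 0.7047) = 0.3466/0.7144 = 0.4852
Terminal stock prices: S_u = 56.76, S_d = 28.19
Terminal payoffs (S − K): max(22.76, 0) = 22.76, max(-5.812, 0) = 0
Node 0 (S = 40): V_0 = e^(−0.05)·[0.4852·22.7627 + 0.5148·0.0000] = 10.5048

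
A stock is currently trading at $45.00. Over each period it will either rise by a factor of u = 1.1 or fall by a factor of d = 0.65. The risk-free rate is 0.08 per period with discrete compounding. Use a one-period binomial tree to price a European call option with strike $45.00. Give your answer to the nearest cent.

$3.98

Risk-neutral probability p = (1 + 0.08 − 0.65)/(1.1 − 0.65) = 0.4300/0.4500 = 0.9556
Terminal stock prices: S_u = 49.5, S_d = 29.25
Terminal payoffs (S − K): max(4.5, 0) = 4.5, max(-15.75, 0) = 0
Node 0 (S = 45): V_0 = 1/1.08·[0.9556·4.5000 + 0.0444·0.0000] = 3.9815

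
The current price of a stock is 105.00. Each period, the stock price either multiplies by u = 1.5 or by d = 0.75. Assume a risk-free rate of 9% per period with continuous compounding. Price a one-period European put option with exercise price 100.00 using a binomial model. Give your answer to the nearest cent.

Risk-neutral probability p = (e^0.09 − 0.75)/(1.5 − 0.75) = 0.3442/0.7500 = 0.4589
Terminal stock prices: S_u = 157.5, S_d = 78.75
Terminal payoffs (K − S): max(-57.5, 0) = 0, max(21.25, 0) = 21.25
Node 0 (S = 105): V_0 = e^(−0.09)·[0.4589·0.0000 + 0.5411·21.2500] = 10.5087

10.51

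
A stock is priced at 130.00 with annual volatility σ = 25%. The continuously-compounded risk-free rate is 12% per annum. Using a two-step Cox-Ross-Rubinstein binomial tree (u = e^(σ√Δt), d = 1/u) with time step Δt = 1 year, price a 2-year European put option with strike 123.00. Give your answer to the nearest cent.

3.33

CRR parameters: u = e^(σ√Δt) = e^(0.25·√1) = 1.2840, d = 1/u = 0.7788
Per-period rate: rΔt = 0.12·1 = 0.12, so R = e^0.12 = 1.1275
Risk-neutral probability p = (e^0.12 − 0.7788)/(1.2840 − 0.7788) = 0.3487/0.5052 = 0.6902
Terminal stock prices: S_uu = 214.3, S_ud = 130, S_dd = 78.85
Terminal payoffs (K − S): max(-91.33, 0) = 0, max(-7, 0) = 0, max(44.15, 0) = 44.15
Node u (S = 166.9): V_u = e^(−0.12)·[0.6902·0.0000 + 0.3098·0.0000] = 0.0000
Node d (S = 101.2): V_d = e^(−0.12)·[0.6902·0.0000 + 0.3098·44.1510] = 12.1321
Node 0 (S = 130): V_0 = e^(−0.12)·[0.6902·0.0000 + 0.3098·12.1321] = 3.3337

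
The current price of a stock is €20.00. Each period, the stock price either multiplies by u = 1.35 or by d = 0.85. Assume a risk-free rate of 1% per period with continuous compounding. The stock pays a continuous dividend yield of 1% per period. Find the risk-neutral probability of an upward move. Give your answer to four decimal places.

p = 0.3000

Per-period risk-free factor R = e^0.01 = 1.0101; dividend-adjusted growth = e^(0.01−0.01) = 1.0000.
Risk-neutral probability p = (1.0000 − 0.85)/(1.35 − 0.85) = 0.1500/0.5000 = 0.3000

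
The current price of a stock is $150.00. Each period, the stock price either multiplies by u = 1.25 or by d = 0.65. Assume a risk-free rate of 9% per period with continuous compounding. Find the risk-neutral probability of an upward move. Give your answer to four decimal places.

p = 0.7403

Risk-neutral probability p = (e^0.09 − 0.65)/(1.25 − 0.65) = 0.4442/0.6000 = 0.7403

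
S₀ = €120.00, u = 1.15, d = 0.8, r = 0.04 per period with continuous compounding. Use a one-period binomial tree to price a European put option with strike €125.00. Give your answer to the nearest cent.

€8.69

Risk-neutral probability p = (e^0.04 − 0.8)/(1.15 − 0.8) = 0.2408/0.3500 = 0.6880
Terminal stock prices: S_u = 138, S_d = 96
Terminal payoffs (K − S): max(-13, 0) = 0, max(29, 0) = 29
Node 0 (S = 120): V_0 = e^(−0.04)·[0.6880·0.0000 + 0.3120·29.0000] = 8.6924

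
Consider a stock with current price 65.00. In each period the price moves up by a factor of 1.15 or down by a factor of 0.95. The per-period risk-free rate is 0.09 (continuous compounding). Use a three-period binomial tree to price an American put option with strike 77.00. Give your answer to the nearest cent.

Risk-neutral probability p = (e^0.09 − 0.95)/(1.15 − 0.95) = 0.1442/0.2000 = 0.7209
Terminal stock prices: S_uuu = 98.86, S_uud = 81.66, S_udd = 67.46, S_ddd = 55.73
Terminal payoffs (K − S): max(-21.86, 0) = 0, max(-4.664, 0) = 0, max(9.538, 0) = 9.538, max(21.27, 0) = 21.27
Node uu (S = 85.96): continuation = e^(−0.09)·[0.7209·0.0000 + 0.2791·0.0000] = 0.0000; exercise value = 0.0000 ≤ continuation, so V_uu = 0.0000
Node ud (S = 71.01): continuation = e^(−0.09)·[0.7209·0.0000 + 0.2791·9.5381] = 2.4332; exercise value = 5.9875 > continuation, so V_ud = 5.9875 (exercise)
Node dd (S = 58.66): continuation = e^(−0.09)·[0.7209·9.5381 + 0.2791·21.2706] = 11.7102; exercise value = 18.3375 > continuation, so V_dd = 18.3375 (exercise)
Node u (S = 74.75): continuation = e^(−0.09)·[0.7209·0.0000 + 0.2791·5.9875] = 1.5274; exercise value = 2.2500 > continuation, so V_u = 2.2500 (exercise)
Node d (S = 61.75): continuation = e^(−0.09)·[0.7209·5.9875 + 0.2791·18.3375] = 8.6227; exercise value = 15.2500 > continuation, so V_d = 15.2500 (exercise)
Node 0 (S = 65): continuation = e^(−0.09)·[0.7209·2.2500 + 0.2791·15.2500] = 5.3727; exercise value = 12.0000 > continuation, so V_0 = 12.0000 (exercise)

12.00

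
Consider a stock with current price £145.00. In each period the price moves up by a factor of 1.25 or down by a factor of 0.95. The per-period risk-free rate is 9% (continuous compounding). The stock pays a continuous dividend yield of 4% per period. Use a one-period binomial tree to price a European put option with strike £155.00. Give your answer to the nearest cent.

£10.44

Per-period risk-free factor R = e^0.09 = 1.0942; dividend-adjusted growth = e^(0.09−0.04) = 1.0513.
Risk-neutral probability p = (1.0513 − 0.95)/(1.25 − 0.95) = 0.1013/0.3000 = 0.3376
Terminal stock prices: S_u = 181.2, S_d = 137.8
Terminal payoffs (K − S): max(-26.25, 0) = 0, max(17.25, 0) = 17.25
Node 0 (S = 145): V_0 = e^(−0.09)·[0.3376·0.0000 + 0.6624·17.2500] = 10.4434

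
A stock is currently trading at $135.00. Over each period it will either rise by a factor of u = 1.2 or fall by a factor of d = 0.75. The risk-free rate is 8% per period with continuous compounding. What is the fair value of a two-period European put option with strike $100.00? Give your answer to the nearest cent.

Risk-neutral probability p = (e^0.08 − 0.75)/(1.2 − 0.75) = 0.3333/0.4500 = 0.7406
Terminal stock prices: S_uu = 194.4, S_ud = 121.5, S_dd = 75.94
Terminal payoffs (K − S): max(-94.4, 0) = 0, max(-21.5, 0) = 0, max(24.06, 0) = 24.06
Node u (S = 162): V_u = e^(−0.08)·[0.7406·0.0000 + 0.2594·0.0000] = 0.0000
Node d (S = 101.2): V_d = e^(−0.08)·[0.7406·0.0000 + 0.2594·24.0625] = 5.7611
Node 0 (S = 135): V_0 = e^(−0.08)·[0.7406·0.0000 + 0.2594·5.7611] = 1.3793

$1.38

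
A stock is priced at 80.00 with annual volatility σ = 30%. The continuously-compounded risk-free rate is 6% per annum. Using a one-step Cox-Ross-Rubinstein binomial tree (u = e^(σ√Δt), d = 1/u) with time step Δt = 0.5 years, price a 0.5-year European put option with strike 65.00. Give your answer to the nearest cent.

CRR parameters: u = e^(σ√Δt) = e^(0.3·√0.5) = 1.2363, d = 1/u = 0.8089
Per-period rate: rΔt = 0.06·0.5 = 0.03, so R = e^0.03 = 1.0305
Risk-neutral probability p = (e^0.03 − 0.8089)/(1.2363 − 0.8089) = 0.2216/0.4275 = 0.5184
Terminal stock prices: S_u = 98.9, S_d = 64.71
Terminal payoffs (K − S): max(-33.9, 0) = 0, max(0.2914, 0) = 0.2914
Node 0 (S = 80): V_0 = e^(−0.03)·[0.5184·0.0000 + 0.4816·0.2914] = 0.1362

0.14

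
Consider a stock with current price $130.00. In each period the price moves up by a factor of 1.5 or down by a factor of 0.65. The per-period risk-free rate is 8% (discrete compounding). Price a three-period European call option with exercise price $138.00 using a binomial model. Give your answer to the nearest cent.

$46.61

Risk-neutral probability p = (1 + 0.08 − 0.65)/(1.5 − 0.65) = 0.4300/0.8500 = 0.5059
Terminal stock prices: S_uuu = 438.8, S_uud = 190.1, S_udd = 82.39, S_ddd = 35.7
Terminal payoffs (S − K): max(300.8, 0) = 300.8, max(52.12, 0) = 52.12, max(-55.61, 0) = 0, max(-102.3, 0) = 0
Node uu (S = 292.5): V_uu = 1/1.08·[0.5059·300.7500 + 0.4941·52.1250] = 164.7222
Node ud (S = 126.8): V_ud = 1/1.08·[0.5059·52.1250 + 0.4941·0.0000] = 24.4158
Node dd (S = 54.93): V_dd = 1/1.08·[0.5059·0.0000 + 0.4941·0.0000] = 0.0000
Node u (S = 195): V_u = 1/1.08·[0.5059·164.7222 + 0.4941·24.4158] = 88.3281
Node d (S = 84.5): V_d = 1/1.08·[0.5059·24.4158 + 0.4941·0.0000] = 11.4366
Node 0 (S = 130): V_0 = 1/1.08·[0.5059·88.3281 + 0.4941·11.4366] = 46.6062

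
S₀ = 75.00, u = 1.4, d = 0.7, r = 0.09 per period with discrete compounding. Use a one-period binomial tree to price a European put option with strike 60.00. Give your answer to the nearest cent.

Risk-neutral probability p = (1 + 0.09 − 0.7)/(1.4 − 0.7) = 0.3900/0.7000 = 0.5571
Terminal stock prices: S_u = 105, S_d = 52.5
Terminal payoffs (K − S): max(-45, 0) = 0, max(7.5, 0) = 7.5
Node 0 (S = 75): V_0 = 1/1.09·[0.5571·0.0000 + 0.4429·7.5000] = 3.0472

3.05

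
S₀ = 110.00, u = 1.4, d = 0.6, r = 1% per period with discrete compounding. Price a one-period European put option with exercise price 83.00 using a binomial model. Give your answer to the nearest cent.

8.21

Risk-neutral probability p = (1 + 0.01 − 0.6)/(1.4 − 0.6) = 0.4100/0.8000 = 0.5125
Terminal stock prices: S_u = 154, S_d = 66
Terminal payoffs (K − S): max(-71, 0) = 0, max(17, 0) = 17
Node 0 (S = 110): V_0 = 1/1.01·[0.5125·0.0000 + 0.4875·17.0000] = 8.2054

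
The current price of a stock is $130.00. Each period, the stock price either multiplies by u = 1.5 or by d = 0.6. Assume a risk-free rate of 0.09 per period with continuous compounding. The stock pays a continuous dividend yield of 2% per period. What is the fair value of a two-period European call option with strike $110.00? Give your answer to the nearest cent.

$44.93

Per-period risk-free factor R = e^0.09 = 1.0942; dividend-adjusted growth = e^(0.09−0.02) = 1.0725.
Risk-neutral probability p = (1.0725 − 0.6)/(1.5 − 0.6) = 0.4725/0.9000 = 0.5250
Terminal stock prices: S_uu = 292.5, S_ud = 117, S_dd = 46.8
Terminal payoffs (S − K): max(182.5, 0) = 182.5, max(7, 0) = 7, max(-63.2, 0) = 0
Node u (S = 195): V_u = e^(−0.09)·[0.5250·182.5000 + 0.4750·7.0000] = 90.6063
Node d (S = 78): V_d = e^(−0.09)·[0.5250·7.0000 + 0.4750·0.0000] = 3.3588
Node 0 (S = 130): V_0 = e^(−0.09)·[0.5250·90.6063 + 0.4750·3.3588] = 44.9330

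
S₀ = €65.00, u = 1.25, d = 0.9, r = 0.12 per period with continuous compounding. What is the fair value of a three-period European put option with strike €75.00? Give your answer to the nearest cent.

€2.36

Risk-neutral probability p = (e^0.12 − 0.9)/(1.25 − 0.9) = 0.2275/0.3500 = 0.6500
Terminal stock prices: S_uuu = 127, S_uud = 91.41, S_udd = 65.81, S_ddd = 47.39
Terminal payoffs (K − S): max(-51.95, 0) = 0, max(-16.41, 0) = 0, max(9.188, 0) = 9.188, max(27.61, 0) = 27.61
Node uu (S = 101.6): V_uu = e^(−0.12)·[0.6500·0.0000 + 0.3500·0.0000] = 0.0000
Node ud (S = 73.12): V_ud = e^(−0.12)·[0.6500·0.0000 + 0.3500·9.1875] = 2.8521
Node dd (S = 52.65): V_dd = e^(−0.12)·[0.6500·9.1875 + 0.3500·27.6150] = 13.8690
Node u (S = 81.25): V_u = e^(−0.12)·[0.6500·0.0000 + 0.3500·2.8521] = 0.8854
Node d (S = 58.5): V_d = e^(−0.12)·[0.6500·2.8521 + 0.3500·13.8690] = 5.9496
Node 0 (S = 65): V_0 = e^(−0.12)·[0.6500·0.8854 + 0.3500·5.9496] = 2.3573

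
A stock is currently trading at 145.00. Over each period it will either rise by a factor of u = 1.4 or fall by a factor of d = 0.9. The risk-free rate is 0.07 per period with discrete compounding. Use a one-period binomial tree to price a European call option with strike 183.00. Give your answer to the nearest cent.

Risk-neutral probability p = (1 + 0.07 − 0.9)/(1.4 − 0.9) = 0.1700/0.5000 = 0.3400
Terminal stock prices: S_u = 203, S_d = 130.5
Terminal payoffs (S − K): max(20, 0) = 20, max(-52.5, 0) = 0
Node 0 (S = 145): V_0 = 1/1.07·[0.3400·20.0000 + 0.6600·0.0000] = 6.3551

6.36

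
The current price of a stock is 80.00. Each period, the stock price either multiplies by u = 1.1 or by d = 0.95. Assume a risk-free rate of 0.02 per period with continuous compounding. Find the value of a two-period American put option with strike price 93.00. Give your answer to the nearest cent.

13.00

Risk-neutral probability p = (e^0.02 − 0.95)/(1.1 − 0.95) = 0.0702/0.1500 = 0.4680
Terminal stock prices: S_uu = 96.8, S_ud = 83.6, S_dd = 72.2
Terminal payoffs (K − S): max(-3.8, 0) = 0, max(9.4, 0) = 9.4, max(20.8, 0) = 20.8
Node u (S = 88): continuation = e^(−0.02)·[0.4680·0.0000 + 0.5320·9.4000] = 4.9017; exercise value = 5.0000 > continuation, so V_u = 5.0000 (exercise)
Node d (S = 76): continuation = e^(−0.02)·[0.4680·9.4000 + 0.5320·20.8000] = 15.1585; exercise value = 17.0000 > continuation, so V_d = 17.0000 (exercise)
Node 0 (S = 80): continuation = e^(−0.02)·[0.4680·5.0000 + 0.5320·17.0000] = 11.1585; exercise value = 13.0000 > continuation, so V_0 = 13.0000 (exercise)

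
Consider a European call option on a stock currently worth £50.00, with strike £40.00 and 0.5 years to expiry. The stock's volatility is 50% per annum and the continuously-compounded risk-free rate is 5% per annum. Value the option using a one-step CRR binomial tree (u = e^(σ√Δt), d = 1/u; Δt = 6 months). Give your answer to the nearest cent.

CRR parameters: u = e^(σ√Δt) = e^(0.5·√0.5) = 1.4241, d = 1/u = 0.7022
Per-period rate: rΔt = 0.05·0.5 = 0.025, so R = e^0.025 = 1.0253
Risk-neutral probability p = (e^0.025 − 0.7022)/(1.4241 − 0.7022) = 0.3231/0.7219 = 0.4476
Terminal stock prices: S_u = 71.21, S_d = 35.11
Terminal payoffs (S − K): max(31.21, 0) = 31.21, max(-4.891, 0) = 0
Node 0 (S = 50): V_0 = e^(−0.025)·[0.4476·31.2060 + 0.5524·0.0000] = 13.6225

£13.62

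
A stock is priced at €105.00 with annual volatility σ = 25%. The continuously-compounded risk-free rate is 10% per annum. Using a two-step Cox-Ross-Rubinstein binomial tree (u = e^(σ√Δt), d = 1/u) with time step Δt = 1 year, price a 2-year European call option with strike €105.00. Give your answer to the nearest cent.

CRR parameters: u = e^(σ√Δt) = e^(0.25·√1) = 1.2840, d = 1/u = 0.7788
Per-period rate: rΔt = 0.1·1 = 0.1, so R = e^0.1 = 1.1052
Risk-neutral probability p = (e^0.1 − 0.7788)/(1.2840 − 0.7788) = 0.3264/0.5052 = 0.6460
Terminal stock prices: S_uu = 173.1, S_ud = 105, S_dd = 63.69
Terminal payoffs (S − K): max(68.12, 0) = 68.12, max(0, 0) = 0, max(-41.31, 0) = 0
Node u (S = 134.8): V_u = e^(−0.1)·[0.6460·68.1157 + 0.3540·0.0000] = 39.8147
Node d (S = 81.77): V_d = e^(−0.1)·[0.6460·0.0000 + 0.3540·0.0000] = 0.0000
Node 0 (S = 105): V_0 = e^(−0.1)·[0.6460·39.8147 + 0.3540·0.0000] = 23.2724

€23.27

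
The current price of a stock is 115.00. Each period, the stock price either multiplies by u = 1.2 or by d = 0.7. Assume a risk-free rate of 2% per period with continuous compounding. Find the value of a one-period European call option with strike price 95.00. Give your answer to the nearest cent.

Risk-neutral probability p = (e^0.02 − 0.7)/(1.2 − 0.7) = 0.3202/0.5000 = 0.6404
Terminal stock prices: S_u = 138, S_d = 80.5
Terminal payoffs (S − K): max(43, 0) = 43, max(-14.5, 0) = 0
Node 0 (S = 115): V_0 = e^(−0.02)·[0.6404·43.0000 + 0.3596·0.0000] = 26.9920

26.99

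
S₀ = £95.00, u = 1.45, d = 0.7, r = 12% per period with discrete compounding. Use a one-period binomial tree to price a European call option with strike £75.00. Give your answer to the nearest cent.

Risk-neutral probability p = (1 + 0.12 − 0.7)/(1.45 − 0.7) = 0.4200/0.7500 = 0.5600
Terminal stock prices: S_u = 137.8, S_d = 66.5
Terminal payoffs (S − K): max(62.75, 0) = 62.75, max(-8.5, 0) = 0
Node 0 (S = 95): V_0 = 1/1.12·[0.5600·62.7500 + 0.4400·0.0000] = 31.3750

£31.38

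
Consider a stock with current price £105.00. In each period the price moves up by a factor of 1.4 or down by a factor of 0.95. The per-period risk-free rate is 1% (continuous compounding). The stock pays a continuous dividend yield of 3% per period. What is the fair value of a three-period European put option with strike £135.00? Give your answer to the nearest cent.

Per-period risk-free factor R = e^0.01 = 1.0101; dividend-adjusted growth = e^(0.01−0.03) = 0.9802.
Risk-neutral probability p = (0.9802 − 0.95)/(1.4 − 0.95) = 0.0302/0.4500 = 0.0671
Terminal stock prices: S_uuu = 288.1, S_uud = 195.5, S_udd = 132.7, S_ddd = 90.02
Terminal payoffs (K − S): max(-153.1, 0) = 0, max(-60.51, 0) = 0, max(2.333, 0) = 2.333, max(44.98, 0) = 44.98
Node uu (S = 205.8): V_uu = e^(−0.01)·[0.0671·0.0000 + 0.9329·0.0000] = 0.0000
Node ud (S = 139.7): V_ud = e^(−0.01)·[0.0671·0.0000 + 0.9329·2.3325] = 2.1543
Node dd (S = 94.76): V_dd = e^(−0.01)·[0.0671·2.3325 + 0.9329·44.9756] = 41.6949
Node u (S = 147): V_u = e^(−0.01)·[0.0671·0.0000 + 0.9329·2.1543] = 1.9897
Node d (S = 99.75): V_d = e^(−0.01)·[0.0671·2.1543 + 0.9329·41.6949] = 38.6529
Node 0 (S = 105): V_0 = e^(−0.01)·[0.0671·1.9897 + 0.9329·38.6529] = 35.8324

£35.83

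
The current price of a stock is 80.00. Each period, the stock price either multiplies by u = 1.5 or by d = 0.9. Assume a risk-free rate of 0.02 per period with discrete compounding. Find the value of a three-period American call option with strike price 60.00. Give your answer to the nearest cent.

24.27

Risk-neutral probability p = (1 + 0.02 − 0.9)/(1.5 − 0.9) = 0.1200/0.6000 = 0.2000
Terminal stock prices: S_uuu = 270, S_uud = 162, S_udd = 97.2, S_ddd = 58.32
Terminal payoffs (S − K): max(210, 0) = 210, max(102, 0) = 102, max(37.2, 0) = 37.2, max(-1.68, 0) = 0
Node uu (S = 180): continuation = 1/1.02·[0.2000·210.0000 + 0.8000·102.0000] = 121.1765; exercise value = 120.0000 ≤ continuation, so V_uu = 121.1765
Node ud (S = 108): continuation = 1/1.02·[0.2000·102.0000 + 0.8000·37.2000] = 49.1765; exercise value = 48.0000 ≤ continuation, so V_ud = 49.1765
Node dd (S = 64.8): continuation = 1/1.02·[0.2000·37.2000 + 0.8000·0.0000] = 7.2941; exercise value = 4.8000 ≤ continuation, so V_dd = 7.2941
Node u (S = 120): continuation = 1/1.02·[0.2000·121.1765 + 0.8000·49.1765] = 62.3299; exercise value = 60.0000 ≤ continuation, so V_u = 62.3299
Node d (S = 72): continuation = 1/1.02·[0.2000·49.1765 + 0.8000·7.2941] = 15.3633; exercise value = 12.0000 ≤ continuation, so V_d = 15.3633
Node 0 (S = 80): continuation = 1/1.02·[0.2000·62.3299 + 0.8000·15.3633] = 24.2712; exercise value = 20.0000 ≤ continuation, so V_0 = 24.2712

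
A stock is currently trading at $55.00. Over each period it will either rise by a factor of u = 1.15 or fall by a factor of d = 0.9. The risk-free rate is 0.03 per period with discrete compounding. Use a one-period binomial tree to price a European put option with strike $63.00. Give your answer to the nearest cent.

$6.29

Risk-neutral probability p = (1 + 0.03 − 0.9)/(1.15 − 0.9) = 0.1300/0.2500 = 0.5200
Terminal stock prices: S_u = 63.25, S_d = 49.5
Terminal payoffs (K − S): max(-0.25, 0) = 0, max(13.5, 0) = 13.5
Node 0 (S = 55): V_0 = 1/1.03·[0.5200·0.0000 + 0.4800·13.5000] = 6.2913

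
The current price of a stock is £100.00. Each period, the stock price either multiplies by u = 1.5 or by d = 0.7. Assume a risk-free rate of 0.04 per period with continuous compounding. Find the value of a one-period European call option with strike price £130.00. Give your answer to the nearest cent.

£8.19

Risk-neutral probability p = (e^0.04 − 0.7)/(1.5 − 0.7) = 0.3408/0.8000 = 0.4260
Terminal stock prices: S_u = 150, S_d = 70
Terminal payoffs (S − K): max(20, 0) = 20, max(-60, 0) = 0
Node 0 (S = 100): V_0 = e^(−0.04)·[0.4260·20.0000 + 0.5740·0.0000] = 8.1862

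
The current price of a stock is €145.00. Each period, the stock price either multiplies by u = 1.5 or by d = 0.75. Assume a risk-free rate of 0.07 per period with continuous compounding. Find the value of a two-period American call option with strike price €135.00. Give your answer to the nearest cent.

Risk-neutral probability p = (e^0.07 − 0.75)/(1.5 − 0.75) = 0.3225/0.7500 = 0.4300
Terminal stock prices: S_uu = 326.2, S_ud = 163.1, S_dd = 81.56
Terminal payoffs (S − K): max(191.2, 0) = 191.2, max(28.12, 0) = 28.12, max(-53.44, 0) = 0
Node u (S = 217.5): continuation = e^(−0.07)·[0.4300·191.2500 + 0.5700·28.1250] = 91.6268; exercise value = 82.5000 ≤ continuation, so V_u = 91.6268
Node d (S = 108.8): continuation = e^(−0.07)·[0.4300·28.1250 + 0.5700·0.0000] = 11.2764; exercise value = 0.0000 ≤ continuation, so V_d = 11.2764
Node 0 (S = 145): continuation = e^(−0.07)·[0.4300·91.6268 + 0.5700·11.2764] = 42.7297; exercise value = 10.0000 ≤ continuation, so V_0 = 42.7297

€42.73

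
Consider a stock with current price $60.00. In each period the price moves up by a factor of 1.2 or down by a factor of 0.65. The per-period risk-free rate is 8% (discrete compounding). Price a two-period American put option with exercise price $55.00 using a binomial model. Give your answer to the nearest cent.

Risk-neutral probability p = (1 + 0.08 − 0.65)/(1.2 − 0.65) = 0.4300/0.5500 = 0.7818
Terminal stock prices: S_uu = 86.4, S_ud = 46.8, S_dd = 25.35
Terminal payoffs (K − S): max(-31.4, 0) = 0, max(8.2, 0) = 8.2, max(29.65, 0) = 29.65
Node u (S = 72): continuation = 1/1.08·[0.7818·0.0000 + 0.2182·8.2000] = 1.6566; exercise value = 0.0000 ≤ continuation, so V_u = 1.6566
Node d (S = 39): continuation = 1/1.08·[0.7818·8.2000 + 0.2182·29.6500] = 11.9259; exercise value = 16.0000 > continuation, so V_d = 16.0000 (exercise)
Node 0 (S = 60): continuation = 1/1.08·[0.7818·1.6566 + 0.2182·16.0000] = 4.4315; exercise value = 0.0000 ≤ continuation, so V_0 = 4.4315

$4.43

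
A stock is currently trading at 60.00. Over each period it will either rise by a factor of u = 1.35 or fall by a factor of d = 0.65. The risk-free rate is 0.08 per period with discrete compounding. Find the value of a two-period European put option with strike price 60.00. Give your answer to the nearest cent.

7.41

Risk-neutral probability p = (1 + 0.08 − 0.65)/(1.35 − 0.65) = 0.4300/0.7000 = 0.6143
Terminal stock prices: S_uu = 109.4, S_ud = 52.65, S_dd = 25.35
Terminal payoffs (K − S): max(-49.35, 0) = 0, max(7.35, 0) = 7.35, max(34.65, 0) = 34.65
Node u (S = 81): V_u = 1/1.08·[0.6143·0.0000 + 0.3857·7.3500] = 2.6250
Node d (S = 39): V_d = 1/1.08·[0.6143·7.3500 + 0.3857·34.6500] = 16.5556
Node 0 (S = 60): V_0 = 1/1.08·[0.6143·2.6250 + 0.3857·16.5556] = 7.4058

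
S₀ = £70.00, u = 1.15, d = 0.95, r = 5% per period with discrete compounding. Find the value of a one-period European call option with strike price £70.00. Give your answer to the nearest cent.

Risk-neutral probability p = (1 + 0.05 − 0.95)/(1.15 − 0.95) = 0.1000/0.2000 = 0.5000
Terminal stock prices: S_u = 80.5, S_d = 66.5
Terminal payoffs (S − K): max(10.5, 0) = 10.5, max(-3.5, 0) = 0
Node 0 (S = 70): V_0 = 1/1.05·[0.5000·10.5000 + 0.5000·0.0000] = 5.0000

£5.00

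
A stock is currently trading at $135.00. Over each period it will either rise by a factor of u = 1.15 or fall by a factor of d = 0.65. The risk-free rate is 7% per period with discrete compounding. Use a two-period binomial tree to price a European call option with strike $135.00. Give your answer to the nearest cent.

$26.83

Risk-neutral probability p = (1 + 0.07 − 0.65)/(1.15 − 0.65) = 0.4200/0.5000 = 0.8400
Terminal stock prices: S_uu = 178.5, S_ud = 100.9, S_dd = 57.04
Terminal payoffs (S − K): max(43.54, 0) = 43.54, max(-34.09, 0) = 0, max(-77.96, 0) = 0
Node u (S = 155.2): V_u = 1/1.07·[0.8400·43.5375 + 0.1600·0.0000] = 34.1790
Node d (S = 87.75): V_d = 1/1.07·[0.8400·0.0000 + 0.1600·0.0000] = 0.0000
Node 0 (S = 135): V_0 = 1/1.07·[0.8400·34.1790 + 0.1600·0.0000] = 26.8321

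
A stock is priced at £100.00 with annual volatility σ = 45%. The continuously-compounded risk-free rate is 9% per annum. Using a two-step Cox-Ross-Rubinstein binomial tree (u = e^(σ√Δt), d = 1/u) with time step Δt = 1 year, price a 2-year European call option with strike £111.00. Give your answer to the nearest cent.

CRR parameters: u = e^(σ√Δt) = e^(0.45·√1) = 1.5683, d = 1/u = 0.6376
Per-period rate: rΔt = 0.09·1 = 0.09, so R = e^0.09 = 1.0942
Risk-neutral probability p = (e^0.09 − 0.6376)/(1.5683 − 0.6376) = 0.4565/0.9307 = 0.4905
Terminal stock prices: S_uu = 246, S_ud = 100, S_dd = 40.66
Terminal payoffs (S − K): max(135, 0) = 135, max(-11, 0) = 0, max(-70.34, 0) = 0
Node u (S = 156.8): V_u = e^(−0.09)·[0.4905·134.9603 + 0.5095·0.0000] = 60.5065
Node d (S = 63.76): V_d = e^(−0.09)·[0.4905·0.0000 + 0.5095·0.0000] = 0.0000
Node 0 (S = 100): V_0 = e^(−0.09)·[0.4905·60.5065 + 0.5095·0.0000] = 27.1268

£27.13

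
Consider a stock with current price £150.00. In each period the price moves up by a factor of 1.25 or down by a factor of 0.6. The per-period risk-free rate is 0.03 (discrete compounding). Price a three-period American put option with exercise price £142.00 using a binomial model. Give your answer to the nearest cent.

Risk-neutral probability p = (1 + 0.03 − 0.6)/(1.25 − 0.6) = 0.4300/0.6500 = 0.6615
Terminal stock prices: S_uuu = 293, S_uud = 140.6, S_udd = 67.5, S_ddd = 32.4
Terminal payoffs (K − S): max(-151, 0) = 0, max(1.375, 0) = 1.375, max(74.5, 0) = 74.5, max(109.6, 0) = 109.6
Node uu (S = 234.4): continuation = 1/1.03·[0.6615·0.0000 + 0.3385·1.3750] = 0.4518; exercise value = 0.0000 ≤ continuation, so V_uu = 0.4518
Node ud (S = 112.5): continuation = 1/1.03·[0.6615·1.3750 + 0.3385·74.5000] = 25.3641; exercise value = 29.5000 > continuation, so V_ud = 29.5000 (exercise)
Node dd (S = 54): continuation = 1/1.03·[0.6615·74.5000 + 0.3385·109.6000] = 83.8641; exercise value = 88.0000 > continuation, so V_dd = 88.0000 (exercise)
Node u (S = 187.5): continuation = 1/1.03·[0.6615·0.4518 + 0.3385·29.5000] = 9.9840; exercise value = 0.0000 ≤ continuation, so V_u = 9.9840
Node d (S = 90): continuation = 1/1.03·[0.6615·29.5000 + 0.3385·88.0000] = 47.8641; exercise value = 52.0000 > continuation, so V_d = 52.0000 (exercise)
Node 0 (S = 150): continuation = 1/1.03·[0.6615·9.9840 + 0.3385·52.0000] = 23.4998; exercise value = 0.0000 ≤ continuation, so V_0 = 23.4998

£23.50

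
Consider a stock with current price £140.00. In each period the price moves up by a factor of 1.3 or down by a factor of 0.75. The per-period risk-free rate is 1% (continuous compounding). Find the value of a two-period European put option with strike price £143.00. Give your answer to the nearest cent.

Risk-neutral probability p = (e^0.01 − 0.75)/(1.3 − 0.75) = 0.2601/0.5500 = 0.4728
Terminal stock prices: S_uu = 236.6, S_ud = 136.5, S_dd = 78.75
Terminal payoffs (K − S): max(-93.6, 0) = 0, max(6.5, 0) = 6.5, max(64.25, 0) = 64.25
Node u (S = 182): V_u = e^(−0.01)·[0.4728·0.0000 + 0.5272·6.5000] = 3.3926
Node d (S = 105): V_d = e^(−0.01)·[0.4728·6.5000 + 0.5272·64.2500] = 36.5771
Node 0 (S = 140): V_0 = e^(−0.01)·[0.4728·3.3926 + 0.5272·36.5771] = 20.6790

£20.68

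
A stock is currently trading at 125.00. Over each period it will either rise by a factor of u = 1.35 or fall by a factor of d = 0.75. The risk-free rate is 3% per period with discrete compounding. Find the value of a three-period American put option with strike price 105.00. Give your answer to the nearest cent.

11.75

Risk-neutral probability p = (1 + 0.03 − 0.75)/(1.35 − 0.75) = 0.2800/0.6000 = 0.4667
Terminal stock prices: S_uuu = 307.5, S_uud = 170.9, S_udd = 94.92, S_ddd = 52.73
Terminal payoffs (K − S): max(-202.5, 0) = 0, max(-65.86, 0) = 0, max(10.08, 0) = 10.08, max(52.27, 0) = 52.27
Node uu (S = 227.8): continuation = 1/1.03·[0.4667·0.0000 + 0.5333·0.0000] = 0.0000; exercise value = 0.0000 ≤ continuation, so V_uu = 0.0000
Node ud (S = 126.6): continuation = 1/1.03·[0.4667·0.0000 + 0.5333·10.0781] = 5.2184; exercise value = 0.0000 ≤ continuation, so V_ud = 5.2184
Node dd (S = 70.31): continuation = 1/1.03·[0.4667·10.0781 + 0.5333·52.2656] = 31.6292; exercise value = 34.6875 > continuation, so V_dd = 34.6875 (exercise)
Node u (S = 168.8): continuation = 1/1.03·[0.4667·0.0000 + 0.5333·5.2184] = 2.7021; exercise value = 0.0000 ≤ continuation, so V_u = 2.7021
Node d (S = 93.75): continuation = 1/1.03·[0.4667·5.2184 + 0.5333·34.6875] = 20.3255; exercise value = 11.2500 ≤ continuation, so V_d = 20.3255
Node 0 (S = 125): continuation = 1/1.03·[0.4667·2.7021 + 0.5333·20.3255] = 11.7488; exercise value = 0.0000 ≤ continuation, so V_0 = 11.7488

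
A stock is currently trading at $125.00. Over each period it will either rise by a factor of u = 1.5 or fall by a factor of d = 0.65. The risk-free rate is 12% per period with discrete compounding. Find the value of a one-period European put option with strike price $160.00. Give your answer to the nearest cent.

$31.43

Risk-neutral probability p = (1 + 0.12 − 0.65)/(1.5 − 0.65) = 0.4700/0.8500 = 0.5529
Terminal stock prices: S_u = 187.5, S_d = 81.25
Terminal payoffs (K − S): max(-27.5, 0) = 0, max(78.75, 0) = 78.75
Node 0 (S = 125): V_0 = 1/1.12·[0.5529·0.0000 + 0.4471·78.7500] = 31.4338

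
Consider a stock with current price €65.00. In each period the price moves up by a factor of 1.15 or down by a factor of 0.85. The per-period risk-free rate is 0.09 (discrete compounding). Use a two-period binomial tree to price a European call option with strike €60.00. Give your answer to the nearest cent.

Risk-neutral probability p = (1 + 0.09 − 0.85)/(1.15 − 0.85) = 0.2400/0.3000 = 0.8000
Terminal stock prices: S_uu = 85.96, S_ud = 63.54, S_dd = 46.96
Terminal payoffs (S − K): max(25.96, 0) = 25.96, max(3.538, 0) = 3.538, max(-13.04, 0) = 0
Node u (S = 74.75): V_u = 1/1.09·[0.8000·25.9625 + 0.2000·3.5375] = 19.7041
Node d (S = 55.25): V_d = 1/1.09·[0.8000·3.5375 + 0.2000·0.0000] = 2.5963
Node 0 (S = 65): V_0 = 1/1.09·[0.8000·19.7041 + 0.2000·2.5963] = 14.9381

€14.94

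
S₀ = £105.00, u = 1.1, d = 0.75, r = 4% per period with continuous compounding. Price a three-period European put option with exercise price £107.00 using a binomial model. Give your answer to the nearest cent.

£6.56

Risk-neutral probability p = (e^0.04 − 0.75)/(1.1 − 0.75) = 0.2908/0.3500 = 0.8309
Terminal stock prices: S_uuu = 139.8, S_uud = 95.29, S_udd = 64.97, S_ddd = 44.3
Terminal payoffs (K − S): max(-32.76, 0) = 0, max(11.71, 0) = 11.71, max(42.03, 0) = 42.03, max(62.7, 0) = 62.7
Node uu (S = 127.1): V_uu = e^(−0.04)·[0.8309·0.0000 + 0.1691·11.7125] = 1.9031
Node ud (S = 86.63): V_ud = e^(−0.04)·[0.8309·11.7125 + 0.1691·42.0312] = 16.1795
Node dd (S = 59.06): V_dd = e^(−0.04)·[0.8309·42.0312 + 0.1691·62.7031] = 43.7420
Node u (S = 115.5): V_u = e^(−0.04)·[0.8309·1.9031 + 0.1691·16.1795] = 4.1481
Node d (S = 78.75): V_d = e^(−0.04)·[0.8309·16.1795 + 0.1691·43.7420] = 20.0234
Node 0 (S = 105): V_0 = e^(−0.04)·[0.8309·4.1481 + 0.1691·20.0234] = 6.5649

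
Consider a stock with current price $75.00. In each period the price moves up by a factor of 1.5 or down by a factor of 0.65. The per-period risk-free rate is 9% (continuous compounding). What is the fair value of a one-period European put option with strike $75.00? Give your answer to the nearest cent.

Risk-neutral probability p = (e^0.09 − 0.65)/(1.5 − 0.65) = 0.4442/0.8500 = 0.5226
Terminal stock prices: S_u = 112.5, S_d = 48.75
Terminal payoffs (K − S): max(-37.5, 0) = 0, max(26.25, 0) = 26.25
Node 0 (S = 75): V_0 = e^(−0.09)·[0.5226·0.0000 + 0.4774·26.2500] = 11.4542

$11.45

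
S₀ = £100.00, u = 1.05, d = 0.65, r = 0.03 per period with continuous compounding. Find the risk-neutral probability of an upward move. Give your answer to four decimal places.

p = 0.9511

Risk-neutral probability p = (e^0.03 − 0.65)/(1.05 − 0.65) = 0.3805/0.4000 = 0.9511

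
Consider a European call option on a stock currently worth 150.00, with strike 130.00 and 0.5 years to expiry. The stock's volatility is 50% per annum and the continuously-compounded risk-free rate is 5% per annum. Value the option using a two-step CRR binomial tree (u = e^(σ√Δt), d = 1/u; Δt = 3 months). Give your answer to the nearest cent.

34.20

CRR parameters: u = e^(σ√Δt) = e^(0.5·√0.25) = 1.2840, d = 1/u = 0.7788
Per-period rate: rΔt = 0.05·0.25 = 0.0125, so R = e^0.0125 = 1.0126
Risk-neutral probability p = (e^0.0125 − 0.7788)/(1.2840 − 0.7788) = 0.2338/0.5052 = 0.4627
Terminal stock prices: S_uu = 247.3, S_ud = 150, S_dd = 90.98
Terminal payoffs (S − K): max(117.3, 0) = 117.3, max(20, 0) = 20, max(-39.02, 0) = 0
Node u (S = 192.6): V_u = e^(−0.0125)·[0.4627·117.3082 + 0.5373·20.0000] = 64.2187
Node d (S = 116.8): V_d = e^(−0.0125)·[0.4627·20.0000 + 0.5373·0.0000] = 9.1394
Node 0 (S = 150): V_0 = e^(−0.0125)·[0.4627·64.2187 + 0.5373·9.1394] = 34.1956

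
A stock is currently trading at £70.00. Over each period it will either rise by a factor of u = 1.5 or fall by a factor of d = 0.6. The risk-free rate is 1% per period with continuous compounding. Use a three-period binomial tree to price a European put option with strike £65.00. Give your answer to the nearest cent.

£18.50

Risk-neutral probability p = (e^0.01 − 0.6)/(1.5 − 0.6) = 0.4101/0.9000 = 0.4556
Terminal stock prices: S_uuu = 236.2, S_uud = 94.5, S_udd = 37.8, S_ddd = 15.12
Terminal payoffs (K − S): max(-171.2, 0) = 0, max(-29.5, 0) = 0, max(27.2, 0) = 27.2, max(49.88, 0) = 49.88
Node uu (S = 157.5): V_uu = e^(−0.01)·[0.4556·0.0000 + 0.5444·0.0000] = 0.0000
Node ud (S = 63): V_ud = e^(−0.01)·[0.4556·0.0000 + 0.5444·27.2000] = 14.6600
Node dd (S = 25.2): V_dd = e^(−0.01)·[0.4556·27.2000 + 0.5444·49.8800] = 39.1532
Node u (S = 105): V_u = e^(−0.01)·[0.4556·0.0000 + 0.5444·14.6600] = 7.9013
Node d (S = 42): V_d = e^(−0.01)·[0.4556·14.6600 + 0.5444·39.1532] = 27.7153
Node 0 (S = 70): V_0 = e^(−0.01)·[0.4556·7.9013 + 0.5444·27.7153] = 18.5019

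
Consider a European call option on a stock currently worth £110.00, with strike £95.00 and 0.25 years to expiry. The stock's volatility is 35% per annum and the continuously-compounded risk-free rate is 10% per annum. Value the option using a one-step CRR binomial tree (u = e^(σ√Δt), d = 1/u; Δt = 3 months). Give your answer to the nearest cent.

CRR parameters: u = e^(σ√Δt) = e^(0.35·√0.25) = 1.1912, d = 1/u = 0.8395
Per-period rate: rΔt = 0.1·0.25 = 0.025, so R = e^0.025 = 1.0253
Risk-neutral probability p = (e^0.025 − 0.8395)/(1.1912 − 0.8395) = 0.1859/0.3518 = 0.5283
Terminal stock prices: S_u = 131, S_d = 92.34
Terminal payoffs (S − K): max(36.04, 0) = 36.04, max(-2.66, 0) = 0
Node 0 (S = 110): V_0 = e^(−0.025)·[0.5283·36.0371 + 0.4717·0.0000] = 18.5691

£18.57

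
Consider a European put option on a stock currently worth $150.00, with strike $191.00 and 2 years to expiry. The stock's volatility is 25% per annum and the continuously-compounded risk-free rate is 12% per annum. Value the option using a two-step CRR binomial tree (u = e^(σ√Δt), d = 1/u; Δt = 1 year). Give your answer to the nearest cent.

$21.35

CRR parameters: u = e^(σ√Δt) = e^(0.25·√1) = 1.2840, d = 1/u = 0.7788
Per-period rate: rΔt = 0.12·1 = 0.12, so R = e^0.12 = 1.1275
Risk-neutral probability p = (e^0.12 − 0.7788)/(1.2840 − 0.7788) = 0.3487/0.5052 = 0.6902
Terminal stock prices: S_uu = 247.3, S_ud = 150, S_dd = 90.98
Terminal payoffs (K − S): max(-56.31, 0) = 0, max(41, 0) = 41, max(100, 0) = 100
Node u (S = 192.6): V_u = e^(−0.12)·[0.6902·0.0000 + 0.3098·41.0000] = 11.2662
Node d (S = 116.8): V_d = e^(−0.12)·[0.6902·41.0000 + 0.3098·100.0204] = 52.5817
Node 0 (S = 150): V_0 = e^(−0.12)·[0.6902·11.2662 + 0.3098·52.5817] = 21.3451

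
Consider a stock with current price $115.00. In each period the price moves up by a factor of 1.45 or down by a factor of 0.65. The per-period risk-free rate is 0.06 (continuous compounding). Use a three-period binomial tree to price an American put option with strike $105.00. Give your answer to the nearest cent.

$18.77

Risk-neutral probability p = (e^0.06 − 0.65)/(1.45 − 0.65) = 0.4118/0.8000 = 0.5148
Terminal stock prices: S_uuu = 350.6, S_uud = 157.2, S_udd = 70.45, S_ddd = 31.58
Terminal payoffs (K − S): max(-245.6, 0) = 0, max(-52.16, 0) = 0, max(34.55, 0) = 34.55, max(73.42, 0) = 73.42
Node uu (S = 241.8): continuation = e^(−0.06)·[0.5148·0.0000 + 0.4852·0.0000] = 0.0000; exercise value = 0.0000 ≤ continuation, so V_uu = 0.0000
Node ud (S = 108.4): continuation = e^(−0.06)·[0.5148·0.0000 + 0.4852·34.5481] = 15.7867; exercise value = 0.0000 ≤ continuation, so V_ud = 15.7867
Node dd (S = 48.59): continuation = e^(−0.06)·[0.5148·34.5481 + 0.4852·73.4181] = 50.2978; exercise value = 56.4125 > continuation, so V_dd = 56.4125 (exercise)
Node u (S = 166.8): continuation = e^(−0.06)·[0.5148·0.0000 + 0.4852·15.7867] = 7.2137; exercise value = 0.0000 ≤ continuation, so V_u = 7.2137
Node d (S = 74.75): continuation = e^(−0.06)·[0.5148·15.7867 + 0.4852·56.4125] = 33.4312; exercise value = 30.2500 ≤ continuation, so V_d = 33.4312
Node 0 (S = 115): continuation = e^(−0.06)·[0.5148·7.2137 + 0.4852·33.4312] = 18.7737; exercise value = 0.0000 ≤ continuation, so V_0 = 18.7737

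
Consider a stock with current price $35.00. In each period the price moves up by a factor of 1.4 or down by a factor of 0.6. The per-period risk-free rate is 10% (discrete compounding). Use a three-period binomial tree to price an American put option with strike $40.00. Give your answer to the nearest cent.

Risk-neutral probability p = (1 + 0.1 − 0.6)/(1.4 − 0.6) = 0.5000/0.8000 = 0.6250
Terminal stock prices: S_uuu = 96.04, S_uud = 41.16, S_udd = 17.64, S_ddd = 7.56
Terminal payoffs (K − S): max(-56.04, 0) = 0, max(-1.16, 0) = 0, max(22.36, 0) = 22.36, max(32.44, 0) = 32.44
Node uu (S = 68.6): continuation = 1/1.1·[0.6250·0.0000 + 0.3750·0.0000] = 0.0000; exercise value = 0.0000 ≤ continuation, so V_uu = 0.0000
Node ud (S = 29.4): continuation = 1/1.1·[0.6250·0.0000 + 0.3750·22.3600] = 7.6227; exercise value = 10.6000 > continuation, so V_ud = 10.6000 (exercise)
Node dd (S = 12.6): continuation = 1/1.1·[0.6250·22.3600 + 0.3750·32.4400] = 23.7636; exercise value = 27.4000 > continuation, so V_dd = 27.4000 (exercise)
Node u (S = 49): continuation = 1/1.1·[0.6250·0.0000 + 0.3750·10.6000] = 3.6136; exercise value = 0.0000 ≤ continuation, so V_u = 3.6136
Node d (S = 21): continuation = 1/1.1·[0.6250·10.6000 + 0.3750·27.4000] = 15.3636; exercise value = 19.0000 > continuation, so V_d = 19.0000 (exercise)
Node 0 (S = 35): continuation = 1/1.1·[0.6250·3.6136 + 0.3750·19.0000] = 8.5305; exercise value = 5.0000 ≤ continuation, so V_0 = 8.5305

$8.53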